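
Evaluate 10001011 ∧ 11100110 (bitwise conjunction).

AND: 1 only when both bits are 1
  10001011
& 11100110
----------
  10000010
Decimal: 139 & 230 = 130



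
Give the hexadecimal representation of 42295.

Using repeated division by 16 (digits 10–15 are A–F):
42295 ÷ 16 = 2643 remainder 7
2643 ÷ 16 = 165 remainder 3
165 ÷ 16 = 10 remainder 5
10 ÷ 16 = 0 remainder 10 (A)
Reading remainders bottom to top: A537



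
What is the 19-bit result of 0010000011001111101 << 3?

Original: 0010000011001111101 (decimal 67197)
Shift left by 3 positions
Append 3 zeros on the right and drop the 3 high bits that overflow the 19-bit width
Result: 0000011001111101000 (decimal 13288)
Equivalent: 67197 << 3 = 67197 × 2^3 = 537576, truncated to 19 bits = 13288



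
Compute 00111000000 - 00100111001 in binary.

Method 1 - Direct subtraction (column by column from the right: bit − bit − borrow-in; if negative, add 2 and borrow 1 from the next column):
borrow: 00001111110
        00111000000
-       00100111001
-------------------
        00010000111

Method 2 - Add two's complement:
Two's complement of 00100111001: invert → 11011000110, add 1 → 11011000111
  00111000000
+ 11011000111
-------------
 100010000111  (end carry out of the top bit = 1)
Discarding the end carry: 00010000111
Decimal check:
  00111000000 = 256 + 128 + 64 = 448
  00100111001 = 256 + 32 + 16 + 8 + 1 = 313
  448 - 313 = 135, and 00010000111 = 128 + 4 + 2 + 1 = 135 ✓



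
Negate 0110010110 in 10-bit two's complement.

Original: 0110010110
Step 1 - Invert all bits: 1001101001
Step 2 - Add 1: 1001101010
Verification: 0110010110 + 1001101010 = 10000000000; discarding the end carry (carry out of the top bit) leaves the 10-bit value 0000000000, as required for x + (-x)



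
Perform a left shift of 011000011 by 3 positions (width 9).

Original: 011000011 (decimal 195)
Shift left by 3 positions
Append 3 zeros on the right and drop the 3 high bits that overflow the 9-bit width
Result: 000011000 (decimal 24)
Equivalent: 195 << 3 = 195 × 2^3 = 1560, truncated to 9 bits = 24



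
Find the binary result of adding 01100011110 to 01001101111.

Add column by column from the right: bit + bit + carry-in; write the sum mod 2, carry 1 when the sum is 2 or 3.
carry:  10011111100
        01100011110
+       01001101111
-------------------
       010110001101
(the carry out of the leftmost column, 0, becomes the leading bit)
Decimal check:
  01100011110 = 512 + 256 + 16 + 8 + 4 + 2 = 798
  01001101111 = 512 + 64 + 32 + 8 + 4 + 2 + 1 = 623
  798 + 623 = 1421, and 010110001101 = 1024 + 256 + 128 + 8 + 4 + 1 = 1421 ✓



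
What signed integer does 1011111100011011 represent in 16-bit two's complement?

Binary: 1011111100011011
Sign bit: 1 (negative)
Invert: 0100000011100100
Add 1:  0100000011100101
Magnitude: 0100000011100101 = 16384 + 128 + 64 + 32 + 4 + 1 = 16613
Value: -16613



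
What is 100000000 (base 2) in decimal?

Sum of powers of 2 for each 1-bit:
2^8
= 256
= 256



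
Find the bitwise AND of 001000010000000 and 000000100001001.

AND: 1 only when both bits are 1
  001000010000000
& 000000100001001
-----------------
  000000000000000
Decimal: 4224 & 265 = 0



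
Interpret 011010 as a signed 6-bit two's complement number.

Binary: 011010
Sign bit: 0 (non-negative)
Read directly as an unsigned value:
011010 = 16 + 8 + 2 = 26
Value: 26



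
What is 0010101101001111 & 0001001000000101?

AND: 1 only when both bits are 1
  0010101101001111
& 0001001000000101
------------------
  0000001000000101
Decimal: 11087 & 4613 = 517



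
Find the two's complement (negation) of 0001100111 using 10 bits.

Original: 0001100111
Step 1 - Invert all bits: 1110011000
Step 2 - Add 1: 1110011001
Verification: 0001100111 + 1110011001 = 10000000000; discarding the end carry (carry out of the top bit) leaves the 10-bit value 0000000000, as required for x + (-x)



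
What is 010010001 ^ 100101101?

XOR: 1 when bits differ
  010010001
^ 100101101
-----------
  110111100
Decimal: 145 ^ 301 = 444



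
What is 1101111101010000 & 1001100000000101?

AND: 1 only when both bits are 1
  1101111101010000
& 1001100000000101
------------------
  1001100000000000
Decimal: 57168 & 38917 = 38912



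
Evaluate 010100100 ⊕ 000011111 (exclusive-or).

XOR: 1 when bits differ
  010100100
^ 000011111
-----------
  010111011
Decimal: 164 ^ 31 = 187



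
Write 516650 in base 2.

Using repeated division by 2:
516650 ÷ 2 = 258325 remainder 0
258325 ÷ 2 = 129162 remainder 1
129162 ÷ 2 = 64581 remainder 0
64581 ÷ 2 = 32290 remainder 1
32290 ÷ 2 = 16145 remainder 0
16145 ÷ 2 = 8072 remainder 1
8072 ÷ 2 = 4036 remainder 0
4036 ÷ 2 = 2018 remainder 0
2018 ÷ 2 = 1009 remainder 0
1009 ÷ 2 = 504 remainder 1
504 ÷ 2 = 252 remainder 0
252 ÷ 2 = 126 remainder 0
126 ÷ 2 = 63 remainder 0
63 ÷ 2 = 31 remainder 1
31 ÷ 2 = 15 remainder 1
15 ÷ 2 = 7 remainder 1
7 ÷ 2 = 3 remainder 1
3 ÷ 2 = 1 remainder 1
1 ÷ 2 = 0 remainder 1
Reading remainders bottom to top: 1111110001000101010



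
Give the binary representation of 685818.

Using repeated division by 2:
685818 ÷ 2 = 342909 remainder 0
342909 ÷ 2 = 171454 remainder 1
171454 ÷ 2 = 85727 remainder 0
85727 ÷ 2 = 42863 remainder 1
42863 ÷ 2 = 21431 remainder 1
21431 ÷ 2 = 10715 remainder 1
10715 ÷ 2 = 5357 remainder 1
5357 ÷ 2 = 2678 remainder 1
2678 ÷ 2 = 1339 remainder 0
1339 ÷ 2 = 669 remainder 1
669 ÷ 2 = 334 remainder 1
334 ÷ 2 = 167 remainder 0
167 ÷ 2 = 83 remainder 1
83 ÷ 2 = 41 remainder 1
41 ÷ 2 = 20 remainder 1
20 ÷ 2 = 10 remainder 0
10 ÷ 2 = 5 remainder 0
5 ÷ 2 = 2 remainder 1
2 ÷ 2 = 1 remainder 0
1 ÷ 2 = 0 remainder 1
Reading remainders bottom to top: 10100111011011111010



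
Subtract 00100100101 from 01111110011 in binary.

Method 1 - Direct subtraction (column by column from the right: bit − bit − borrow-in; if negative, add 2 and borrow 1 from the next column):
borrow: 00000011000
        01111110011
-       00100100101
-------------------
        01011001110

Method 2 - Add two's complement:
Two's complement of 00100100101: invert → 11011011010, add 1 → 11011011011
  01111110011
+ 11011011011
-------------
 101011001110  (end carry out of the top bit = 1)
Discarding the end carry: 01011001110
Decimal check:
  01111110011 = 512 + 256 + 128 + 64 + 32 + 16 + 2 + 1 = 1011
  00100100101 = 256 + 32 + 4 + 1 = 293
  1011 - 293 = 718, and 01011001110 = 512 + 128 + 64 + 8 + 4 + 2 = 718 ✓



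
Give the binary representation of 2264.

Using repeated division by 2:
2264 ÷ 2 = 1132 remainder 0
1132 ÷ 2 = 566 remainder 0
566 ÷ 2 = 283 remainder 0
283 ÷ 2 = 141 remainder 1
141 ÷ 2 = 70 remainder 1
70 ÷ 2 = 35 remainder 0
35 ÷ 2 = 17 remainder 1
17 ÷ 2 = 8 remainder 1
8 ÷ 2 = 4 remainder 0
4 ÷ 2 = 2 remainder 0
2 ÷ 2 = 1 remainder 0
1 ÷ 2 = 0 remainder 1
Reading remainders bottom to top: 100011011000



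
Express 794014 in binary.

Using repeated division by 2:
794014 ÷ 2 = 397007 remainder 0
397007 ÷ 2 = 198503 remainder 1
198503 ÷ 2 = 99251 remainder 1
99251 ÷ 2 = 49625 remainder 1
49625 ÷ 2 = 24812 remainder 1
24812 ÷ 2 = 12406 remainder 0
12406 ÷ 2 = 6203 remainder 0
6203 ÷ 2 = 3101 remainder 1
3101 ÷ 2 = 1550 remainder 1
1550 ÷ 2 = 775 remainder 0
775 ÷ 2 = 387 remainder 1
387 ÷ 2 = 193 remainder 1
193 ÷ 2 = 96 remainder 1
96 ÷ 2 = 48 remainder 0
48 ÷ 2 = 24 remainder 0
24 ÷ 2 = 12 remainder 0
12 ÷ 2 = 6 remainder 0
6 ÷ 2 = 3 remainder 0
3 ÷ 2 = 1 remainder 1
1 ÷ 2 = 0 remainder 1
Reading remainders bottom to top: 11000001110110011110



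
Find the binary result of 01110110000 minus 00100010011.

Method 1 - Direct subtraction (column by column from the right: bit − bit − borrow-in; if negative, add 2 and borrow 1 from the next column):
borrow: 00000111110
        01110110000
-       00100010011
-------------------
        01010011101

Method 2 - Add two's complement:
Two's complement of 00100010011: invert → 11011101100, add 1 → 11011101101
  01110110000
+ 11011101101
-------------
 101010011101  (end carry out of the top bit = 1)
Discarding the end carry: 01010011101
Decimal check:
  01110110000 = 512 + 256 + 128 + 32 + 16 = 944
  00100010011 = 256 + 16 + 2 + 1 = 275
  944 - 275 = 669, and 01010011101 = 512 + 128 + 16 + 8 + 4 + 1 = 669 ✓



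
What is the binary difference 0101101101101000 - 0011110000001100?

Method 1 - Direct subtraction (column by column from the right: bit − bit − borrow-in; if negative, add 2 and borrow 1 from the next column):
borrow: 0111100000111000
        0101101101101000
-       0011110000001100
------------------------
        0001111101011100

Method 2 - Add two's complement:
Two's complement of 0011110000001100: invert → 1100001111110011, add 1 → 1100001111110100
  0101101101101000
+ 1100001111110100
------------------
 10001111101011100  (end carry out of the top bit = 1)
Discarding the end carry: 0001111101011100
Decimal check:
  0101101101101000 = 16384 + 4096 + 2048 + 512 + 256 + 64 + 32 + 8 = 23400
  0011110000001100 = 8192 + 4096 + 2048 + 1024 + 8 + 4 = 15372
  23400 - 15372 = 8028, and 0001111101011100 = 4096 + 2048 + 1024 + 512 + 256 + 64 + 16 + 8 + 4 = 8028 ✓



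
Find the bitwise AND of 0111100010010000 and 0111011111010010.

AND: 1 only when both bits are 1
  0111100010010000
& 0111011111010010
------------------
  0111000010010000
Decimal: 30864 & 30674 = 28816



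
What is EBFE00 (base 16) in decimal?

Expand by place value (powers of 16):
Digit values: E = 14, B = 11, F = 15
EBFE00 = 14 × 16^5 + 11 × 16^4 + 15 × 16^3 + 14 × 16^2 + 0 × 16^1 + 0 × 16^0
= 14 × 1048576 + 11 × 65536 + 15 × 4096 + 14 × 256 + 0 × 16 + 0 × 1
= 14680064 + 720896 + 61440 + 3584 + 0 + 0
= 15465984



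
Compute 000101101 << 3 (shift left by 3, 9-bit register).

Original: 000101101 (decimal 45)
Shift left by 3 positions
Append 3 zeros on the right
Result: 101101000 (decimal 360)
Equivalent: 45 << 3 = 45 × 2^3 = 360



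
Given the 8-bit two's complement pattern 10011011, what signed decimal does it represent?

Binary: 10011011
Sign bit: 1 (negative)
Invert: 01100100
Add 1:  01100101
Magnitude: 01100101 = 64 + 32 + 4 + 1 = 101
Value: -101



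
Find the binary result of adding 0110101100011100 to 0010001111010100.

Add column by column from the right: bit + bit + carry-in; write the sum mod 2, carry 1 when the sum is 2 or 3.
carry:  1100011000111000
        0110101100011100
+       0010001111010100
------------------------
       01000111011110000
(the carry out of the leftmost column, 0, becomes the leading bit)
Decimal check:
  0110101100011100 = 16384 + 8192 + 2048 + 512 + 256 + 16 + 8 + 4 = 27420
  0010001111010100 = 8192 + 512 + 256 + 128 + 64 + 16 + 4 = 9172
  27420 + 9172 = 36592, and 01000111011110000 = 32768 + 2048 + 1024 + 512 + 128 + 64 + 32 + 16 = 36592 ✓



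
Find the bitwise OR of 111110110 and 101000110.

OR: 1 when either bit is 1
  111110110
| 101000110
-----------
  111110110
Decimal: 502 | 326 = 502



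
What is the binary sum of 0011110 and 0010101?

Add column by column from the right: bit + bit + carry-in; write the sum mod 2, carry 1 when the sum is 2 or 3.
carry:  0111000
        0011110
+       0010101
---------------
       00110011
(the carry out of the leftmost column, 0, becomes the leading bit)
Decimal check:
  0011110 = 16 + 8 + 4 + 2 = 30
  0010101 = 16 + 4 + 1 = 21
  30 + 21 = 51, and 00110011 = 32 + 16 + 2 + 1 = 51 ✓



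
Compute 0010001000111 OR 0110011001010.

OR: 1 when either bit is 1
  0010001000111
| 0110011001010
---------------
  0110011001111
Decimal: 1095 | 3274 = 3279



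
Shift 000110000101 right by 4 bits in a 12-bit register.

Original: 000110000101 (decimal 389)
Shift right by 4 positions
Drop the 4 low bits; fill with zeros on the left
Result: 000000011000 (decimal 24)
Equivalent: 389 >> 4 = 389 ÷ 2^4 = 24



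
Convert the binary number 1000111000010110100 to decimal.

Sum of powers of 2 for each 1-bit:
2^2 + 2^4 + 2^5 + 2^7 + 2^12 + 2^13 + 2^14 + 2^18
= 4 + 16 + 32 + 128 + 4096 + 8192 + 16384 + 262144
= 290996



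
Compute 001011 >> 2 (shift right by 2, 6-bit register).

Original: 001011 (decimal 11)
Shift right by 2 positions
Drop the 2 low bits; fill with zeros on the left
Result: 000010 (decimal 2)
Equivalent: 11 >> 2 = 11 ÷ 2^2 = 2



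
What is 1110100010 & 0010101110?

AND: 1 only when both bits are 1
  1110100010
& 0010101110
------------
  0010100010
Decimal: 930 & 174 = 162



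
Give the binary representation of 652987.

Using repeated division by 2:
652987 ÷ 2 = 326493 remainder 1
326493 ÷ 2 = 163246 remainder 1
163246 ÷ 2 = 81623 remainder 0
81623 ÷ 2 = 40811 remainder 1
40811 ÷ 2 = 20405 remainder 1
20405 ÷ 2 = 10202 remainder 1
10202 ÷ 2 = 5101 remainder 0
5101 ÷ 2 = 2550 remainder 1
2550 ÷ 2 = 1275 remainder 0
1275 ÷ 2 = 637 remainder 1
637 ÷ 2 = 318 remainder 1
318 ÷ 2 = 159 remainder 0
159 ÷ 2 = 79 remainder 1
79 ÷ 2 = 39 remainder 1
39 ÷ 2 = 19 remainder 1
19 ÷ 2 = 9 remainder 1
9 ÷ 2 = 4 remainder 1
4 ÷ 2 = 2 remainder 0
2 ÷ 2 = 1 remainder 0
1 ÷ 2 = 0 remainder 1
Reading remainders bottom to top: 10011111011010111011



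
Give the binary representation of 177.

Using repeated division by 2:
177 ÷ 2 = 88 remainder 1
88 ÷ 2 = 44 remainder 0
44 ÷ 2 = 22 remainder 0
22 ÷ 2 = 11 remainder 0
11 ÷ 2 = 5 remainder 1
5 ÷ 2 = 2 remainder 1
2 ÷ 2 = 1 remainder 0
1 ÷ 2 = 0 remainder 1
Reading remainders bottom to top: 10110001



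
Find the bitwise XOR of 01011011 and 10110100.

XOR: 1 when bits differ
  01011011
^ 10110100
----------
  11101111
Decimal: 91 ^ 180 = 239



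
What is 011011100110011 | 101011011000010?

OR: 1 when either bit is 1
  011011100110011
| 101011011000010
-----------------
  111011111110011
Decimal: 14131 | 22210 = 30707



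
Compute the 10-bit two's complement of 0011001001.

Original: 0011001001
Step 1 - Invert all bits: 1100110110
Step 2 - Add 1: 1100110111
Verification: 0011001001 + 1100110111 = 10000000000; discarding the end carry (carry out of the top bit) leaves the 10-bit value 0000000000, as required for x + (-x)



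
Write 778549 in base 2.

Using repeated division by 2:
778549 ÷ 2 = 389274 remainder 1
389274 ÷ 2 = 194637 remainder 0
194637 ÷ 2 = 97318 remainder 1
97318 ÷ 2 = 48659 remainder 0
48659 ÷ 2 = 24329 remainder 1
24329 ÷ 2 = 12164 remainder 1
12164 ÷ 2 = 6082 remainder 0
6082 ÷ 2 = 3041 remainder 0
3041 ÷ 2 = 1520 remainder 1
1520 ÷ 2 = 760 remainder 0
760 ÷ 2 = 380 remainder 0
380 ÷ 2 = 190 remainder 0
190 ÷ 2 = 95 remainder 0
95 ÷ 2 = 47 remainder 1
47 ÷ 2 = 23 remainder 1
23 ÷ 2 = 11 remainder 1
11 ÷ 2 = 5 remainder 1
5 ÷ 2 = 2 remainder 1
2 ÷ 2 = 1 remainder 0
1 ÷ 2 = 0 remainder 1
Reading remainders bottom to top: 10111110000100110101



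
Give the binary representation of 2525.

Using repeated division by 2:
2525 ÷ 2 = 1262 remainder 1
1262 ÷ 2 = 631 remainder 0
631 ÷ 2 = 315 remainder 1
315 ÷ 2 = 157 remainder 1
157 ÷ 2 = 78 remainder 1
78 ÷ 2 = 39 remainder 0
39 ÷ 2 = 19 remainder 1
19 ÷ 2 = 9 remainder 1
9 ÷ 2 = 4 remainder 1
4 ÷ 2 = 2 remainder 0
2 ÷ 2 = 1 remainder 0
1 ÷ 2 = 0 remainder 1
Reading remainders bottom to top: 100111011101



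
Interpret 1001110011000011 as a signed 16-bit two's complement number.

Binary: 1001110011000011
Sign bit: 1 (negative)
Invert: 0110001100111100
Add 1:  0110001100111101
Magnitude: 0110001100111101 = 16384 + 8192 + 512 + 256 + 32 + 16 + 8 + 4 + 1 = 25405
Value: -25405



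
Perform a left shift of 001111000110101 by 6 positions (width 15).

Original: 001111000110101 (decimal 7733)
Shift left by 6 positions
Append 6 zeros on the right and drop the 6 high bits that overflow the 15-bit width
Result: 000110101000000 (decimal 3392)
Equivalent: 7733 << 6 = 7733 × 2^6 = 494912, truncated to 15 bits = 3392



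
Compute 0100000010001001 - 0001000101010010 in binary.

Method 1 - Direct subtraction (column by column from the right: bit − bit − borrow-in; if negative, add 2 and borrow 1 from the next column):
borrow: 0111111011101100
        0100000010001001
-       0001000101010010
------------------------
        0010111100110111

Method 2 - Add two's complement:
Two's complement of 0001000101010010: invert → 1110111010101101, add 1 → 1110111010101110
  0100000010001001
+ 1110111010101110
------------------
 10010111100110111  (end carry out of the top bit = 1)
Discarding the end carry: 0010111100110111
Decimal check:
  0100000010001001 = 16384 + 128 + 8 + 1 = 16521
  0001000101010010 = 4096 + 256 + 64 + 16 + 2 = 4434
  16521 - 4434 = 12087, and 0010111100110111 = 8192 + 2048 + 1024 + 512 + 256 + 32 + 16 + 4 + 2 + 1 = 12087 ✓



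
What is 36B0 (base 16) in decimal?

Expand by place value (powers of 16):
Digit values: B = 11
36B0 = 3 × 16^3 + 6 × 16^2 + 11 × 16^1 + 0 × 16^0
= 3 × 4096 + 6 × 256 + 11 × 16 + 0 × 1
= 12288 + 1536 + 176 + 0
= 14000



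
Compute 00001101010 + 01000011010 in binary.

Add column by column from the right: bit + bit + carry-in; write the sum mod 2, carry 1 when the sum is 2 or 3.
carry:  00011110100
        00001101010
+       01000011010
-------------------
       001010000100
(the carry out of the leftmost column, 0, becomes the leading bit)
Decimal check:
  00001101010 = 64 + 32 + 8 + 2 = 106
  01000011010 = 512 + 16 + 8 + 2 = 538
  106 + 538 = 644, and 001010000100 = 512 + 128 + 4 = 644 ✓



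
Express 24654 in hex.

Using repeated division by 16 (digits 10–15 are A–F):
24654 ÷ 16 = 1540 remainder 14 (E)
1540 ÷ 16 = 96 remainder 4
96 ÷ 16 = 6 remainder 0
6 ÷ 16 = 0 remainder 6
Reading remainders bottom to top: 604E



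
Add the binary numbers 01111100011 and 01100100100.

Add column by column from the right: bit + bit + carry-in; write the sum mod 2, carry 1 when the sum is 2 or 3.
carry:  11111000000
        01111100011
+       01100100100
-------------------
       011100000111
(the carry out of the leftmost column, 0, becomes the leading bit)
Decimal check:
  01111100011 = 512 + 256 + 128 + 64 + 32 + 2 + 1 = 995
  01100100100 = 512 + 256 + 32 + 4 = 804
  995 + 804 = 1799, and 011100000111 = 1024 + 512 + 256 + 4 + 2 + 1 = 1799 ✓



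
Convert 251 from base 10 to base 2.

Using repeated division by 2:
251 ÷ 2 = 125 remainder 1
125 ÷ 2 = 62 remainder 1
62 ÷ 2 = 31 remainder 0
31 ÷ 2 = 15 remainder 1
15 ÷ 2 = 7 remainder 1
7 ÷ 2 = 3 remainder 1
3 ÷ 2 = 1 remainder 1
1 ÷ 2 = 0 remainder 1
Reading remainders bottom to top: 11111011



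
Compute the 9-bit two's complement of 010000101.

Original: 010000101
Step 1 - Invert all bits: 101111010
Step 2 - Add 1: 101111011
Verification: 010000101 + 101111011 = 1000000000; discarding the end carry (carry out of the top bit) leaves the 9-bit value 000000000, as required for x + (-x)



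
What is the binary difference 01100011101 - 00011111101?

Method 1 - Direct subtraction (column by column from the right: bit − bit − borrow-in; if negative, add 2 and borrow 1 from the next column):
borrow: 00111000000
        01100011101
-       00011111101
-------------------
        01000100000

Method 2 - Add two's complement:
Two's complement of 00011111101: invert → 11100000010, add 1 → 11100000011
  01100011101
+ 11100000011
-------------
 101000100000  (end carry out of the top bit = 1)
Discarding the end carry: 01000100000
Decimal check:
  01100011101 = 512 + 256 + 16 + 8 + 4 + 1 = 797
  00011111101 = 128 + 64 + 32 + 16 + 8 + 4 + 1 = 253
  797 - 253 = 544, and 01000100000 = 512 + 32 = 544 ✓



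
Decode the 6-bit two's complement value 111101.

Binary: 111101
Sign bit: 1 (negative)
Invert: 000010
Add 1:  000011
Magnitude: 000011 = 2 + 1 = 3
Value: -3



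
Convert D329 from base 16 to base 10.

Expand by place value (powers of 16):
Digit values: D = 13
D329 = 13 × 16^3 + 3 × 16^2 + 2 × 16^1 + 9 × 16^0
= 13 × 4096 + 3 × 256 + 2 × 16 + 9 × 1
= 53248 + 768 + 32 + 9
= 54057



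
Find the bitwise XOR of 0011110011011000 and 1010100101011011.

XOR: 1 when bits differ
  0011110011011000
^ 1010100101011011
------------------
  1001010110000011
Decimal: 15576 ^ 43355 = 38275



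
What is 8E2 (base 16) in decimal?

Expand by place value (powers of 16):
Digit values: E = 14
8E2 = 8 × 16^2 + 14 × 16^1 + 2 × 16^0
= 8 × 256 + 14 × 16 + 2 × 1
= 2048 + 224 + 2
= 2274



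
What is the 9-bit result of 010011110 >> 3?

Original: 010011110 (decimal 158)
Shift right by 3 positions
Drop the 3 low bits; fill with zeros on the left
Result: 000010011 (decimal 19)
Equivalent: 158 >> 3 = 158 ÷ 2^3 = 19



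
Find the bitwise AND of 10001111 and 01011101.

AND: 1 only when both bits are 1
  10001111
& 01011101
----------
  00001101
Decimal: 143 & 93 = 13



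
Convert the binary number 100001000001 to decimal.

Sum of powers of 2 for each 1-bit:
2^0 + 2^6 + 2^11
= 1 + 64 + 2048
= 2113



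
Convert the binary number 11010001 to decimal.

Sum of powers of 2 for each 1-bit:
2^0 + 2^4 + 2^6 + 2^7
= 1 + 16 + 64 + 128
= 209



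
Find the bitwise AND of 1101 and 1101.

AND: 1 only when both bits are 1
  1101
& 1101
------
  1101
Decimal: 13 & 13 = 13



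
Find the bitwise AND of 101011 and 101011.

AND: 1 only when both bits are 1
  101011
& 101011
--------
  101011
Decimal: 43 & 43 = 43



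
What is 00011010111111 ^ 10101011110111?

XOR: 1 when bits differ
  00011010111111
^ 10101011110111
----------------
  10110001001000
Decimal: 1727 ^ 10999 = 11336



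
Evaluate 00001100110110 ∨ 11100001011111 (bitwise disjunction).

OR: 1 when either bit is 1
  00001100110110
| 11100001011111
----------------
  11101101111111
Decimal: 822 | 14431 = 15231



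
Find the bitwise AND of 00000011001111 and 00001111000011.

AND: 1 only when both bits are 1
  00000011001111
& 00001111000011
----------------
  00000011000011
Decimal: 207 & 963 = 195



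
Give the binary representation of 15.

Using repeated division by 2:
15 ÷ 2 = 7 remainder 1
7 ÷ 2 = 3 remainder 1
3 ÷ 2 = 1 remainder 1
1 ÷ 2 = 0 remainder 1
Reading remainders bottom to top: 1111



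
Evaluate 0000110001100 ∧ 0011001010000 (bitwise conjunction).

AND: 1 only when both bits are 1
  0000110001100
& 0011001010000
---------------
  0000000000000
Decimal: 396 & 1616 = 0



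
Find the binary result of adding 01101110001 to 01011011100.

Add column by column from the right: bit + bit + carry-in; write the sum mod 2, carry 1 when the sum is 2 or 3.
carry:  11111100000
        01101110001
+       01011011100
-------------------
       011001001101
(the carry out of the leftmost column, 0, becomes the leading bit)
Decimal check:
  01101110001 = 512 + 256 + 64 + 32 + 16 + 1 = 881
  01011011100 = 512 + 128 + 64 + 16 + 8 + 4 = 732
  881 + 732 = 1613, and 011001001101 = 1024 + 512 + 64 + 8 + 4 + 1 = 1613 ✓



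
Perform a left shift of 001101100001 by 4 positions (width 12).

Original: 001101100001 (decimal 865)
Shift left by 4 positions
Append 4 zeros on the right and drop the 4 high bits that overflow the 12-bit width
Result: 011000010000 (decimal 1552)
Equivalent: 865 << 4 = 865 × 2^4 = 13840, truncated to 12 bits = 1552



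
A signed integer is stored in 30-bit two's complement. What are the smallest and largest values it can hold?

For 30-bit two's complement:
Minimum: -2^29 = -536870912
Maximum: 2^29 - 1 = 536870911



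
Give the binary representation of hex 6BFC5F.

Convert each hex digit to 4 bits:
  6 = 0110
  B = 1011
  F = 1111
  C = 1100
  5 = 0101
  F = 1111
Concatenate: 011010111111110001011111



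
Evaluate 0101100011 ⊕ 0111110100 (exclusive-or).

XOR: 1 when bits differ
  0101100011
^ 0111110100
------------
  0010010111
Decimal: 355 ^ 500 = 151



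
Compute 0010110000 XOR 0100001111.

XOR: 1 when bits differ
  0010110000
^ 0100001111
------------
  0110111111
Decimal: 176 ^ 271 = 447



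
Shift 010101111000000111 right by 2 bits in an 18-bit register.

Original: 010101111000000111 (decimal 89607)
Shift right by 2 positions
Drop the 2 low bits; fill with zeros on the left
Result: 000101011110000001 (decimal 22401)
Equivalent: 89607 >> 2 = 89607 ÷ 2^2 = 22401



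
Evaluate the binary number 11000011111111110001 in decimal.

Sum of powers of 2 for each 1-bit:
2^0 + 2^4 + 2^5 + 2^6 + 2^7 + 2^8 + 2^9 + 2^10 + 2^11 + 2^12 + 2^13 + 2^18 + 2^19
= 1 + 16 + 32 + 64 + 128 + 256 + 512 + 1024 + 2048 + 4096 + 8192 + 262144 + 524288
= 802801



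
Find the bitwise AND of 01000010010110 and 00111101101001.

AND: 1 only when both bits are 1
  01000010010110
& 00111101101001
----------------
  00000000000000
Decimal: 4246 & 3945 = 0



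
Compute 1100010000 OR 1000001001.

OR: 1 when either bit is 1
  1100010000
| 1000001001
------------
  1100011001
Decimal: 784 | 521 = 793



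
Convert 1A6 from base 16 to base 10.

Expand by place value (powers of 16):
Digit values: A = 10
1A6 = 1 × 16^2 + 10 × 16^1 + 6 × 16^0
= 1 × 256 + 10 × 16 + 6 × 1
= 256 + 160 + 6
= 422



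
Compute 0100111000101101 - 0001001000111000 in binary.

Method 1 - Direct subtraction (column by column from the right: bit − bit − borrow-in; if negative, add 2 and borrow 1 from the next column):
borrow: 0110011111100000
        0100111000101101
-       0001001000111000
------------------------
        0011101111110101

Method 2 - Add two's complement:
Two's complement of 0001001000111000: invert → 1110110111000111, add 1 → 1110110111001000
  0100111000101101
+ 1110110111001000
------------------
 10011101111110101  (end carry out of the top bit = 1)
Discarding the end carry: 0011101111110101
Decimal check:
  0100111000101101 = 16384 + 2048 + 1024 + 512 + 32 + 8 + 4 + 1 = 20013
  0001001000111000 = 4096 + 512 + 32 + 16 + 8 = 4664
  20013 - 4664 = 15349, and 0011101111110101 = 8192 + 4096 + 2048 + 512 + 256 + 128 + 64 + 32 + 16 + 4 + 1 = 15349 ✓



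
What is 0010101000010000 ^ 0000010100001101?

XOR: 1 when bits differ
  0010101000010000
^ 0000010100001101
------------------
  0010111100011101
Decimal: 10768 ^ 1293 = 12061



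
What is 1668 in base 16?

Using repeated division by 16 (digits 10–15 are A–F):
1668 ÷ 16 = 104 remainder 4
104 ÷ 16 = 6 remainder 8
6 ÷ 16 = 0 remainder 6
Reading remainders bottom to top: 684



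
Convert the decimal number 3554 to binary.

Using repeated division by 2:
3554 ÷ 2 = 1777 remainder 0
1777 ÷ 2 = 888 remainder 1
888 ÷ 2 = 444 remainder 0
444 ÷ 2 = 222 remainder 0
222 ÷ 2 = 111 remainder 0
111 ÷ 2 = 55 remainder 1
55 ÷ 2 = 27 remainder 1
27 ÷ 2 = 13 remainder 1
13 ÷ 2 = 6 remainder 1
6 ÷ 2 = 3 remainder 0
3 ÷ 2 = 1 remainder 1
1 ÷ 2 = 0 remainder 1
Reading remainders bottom to top: 110111100010



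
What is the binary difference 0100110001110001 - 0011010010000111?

Method 1 - Direct subtraction (column by column from the right: bit − bit − borrow-in; if negative, add 2 and borrow 1 from the next column):
borrow: 0110111100011100
        0100110001110001
-       0011010010000111
------------------------
        0001011111101010

Method 2 - Add two's complement:
Two's complement of 0011010010000111: invert → 1100101101111000, add 1 → 1100101101111001
  0100110001110001
+ 1100101101111001
------------------
 10001011111101010  (end carry out of the top bit = 1)
Discarding the end carry: 0001011111101010
Decimal check:
  0100110001110001 = 16384 + 2048 + 1024 + 64 + 32 + 16 + 1 = 19569
  0011010010000111 = 8192 + 4096 + 1024 + 128 + 4 + 2 + 1 = 13447
  19569 - 13447 = 6122, and 0001011111101010 = 4096 + 1024 + 512 + 256 + 128 + 64 + 32 + 8 + 2 = 6122 ✓



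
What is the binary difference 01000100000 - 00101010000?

Method 1 - Direct subtraction (column by column from the right: bit − bit − borrow-in; if negative, add 2 and borrow 1 from the next column):
borrow: 01110100000
        01000100000
-       00101010000
-------------------
        00011010000

Method 2 - Add two's complement:
Two's complement of 00101010000: invert → 11010101111, add 1 → 11010110000
  01000100000
+ 11010110000
-------------
 100011010000  (end carry out of the top bit = 1)
Discarding the end carry: 00011010000
Decimal check:
  01000100000 = 512 + 32 = 544
  00101010000 = 256 + 64 + 16 = 336
  544 - 336 = 208, and 00011010000 = 128 + 64 + 16 = 208 ✓



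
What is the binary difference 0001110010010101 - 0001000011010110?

Method 1 - Direct subtraction (column by column from the right: bit − bit − borrow-in; if negative, add 2 and borrow 1 from the next column):
borrow: 0000011111111100
        0001110010010101
-       0001000011010110
------------------------
        0000101110111111

Method 2 - Add two's complement:
Two's complement of 0001000011010110: invert → 1110111100101001, add 1 → 1110111100101010
  0001110010010101
+ 1110111100101010
------------------
 10000101110111111  (end carry out of the top bit = 1)
Discarding the end carry: 0000101110111111
Decimal check:
  0001110010010101 = 4096 + 2048 + 1024 + 128 + 16 + 4 + 1 = 7317
  0001000011010110 = 4096 + 128 + 64 + 16 + 4 + 2 = 4310
  7317 - 4310 = 3007, and 0000101110111111 = 2048 + 512 + 256 + 128 + 32 + 16 + 8 + 4 + 2 + 1 = 3007 ✓



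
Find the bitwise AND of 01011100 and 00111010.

AND: 1 only when both bits are 1
  01011100
& 00111010
----------
  00011000
Decimal: 92 & 58 = 24



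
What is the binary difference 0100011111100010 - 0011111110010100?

Method 1 - Direct subtraction (column by column from the right: bit − bit − borrow-in; if negative, add 2 and borrow 1 from the next column):
borrow: 0111000000111000
        0100011111100010
-       0011111110010100
------------------------
        0000100001001110

Method 2 - Add two's complement:
Two's complement of 0011111110010100: invert → 1100000001101011, add 1 → 1100000001101100
  0100011111100010
+ 1100000001101100
------------------
 10000100001001110  (end carry out of the top bit = 1)
Discarding the end carry: 0000100001001110
Decimal check:
  0100011111100010 = 16384 + 1024 + 512 + 256 + 128 + 64 + 32 + 2 = 18402
  0011111110010100 = 8192 + 4096 + 2048 + 1024 + 512 + 256 + 128 + 16 + 4 = 16276
  18402 - 16276 = 2126, and 0000100001001110 = 2048 + 64 + 8 + 4 + 2 = 2126 ✓



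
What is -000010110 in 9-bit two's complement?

Original: 000010110
Step 1 - Invert all bits: 111101001
Step 2 - Add 1: 111101010
Verification: 000010110 + 111101010 = 1000000000; discarding the end carry (carry out of the top bit) leaves the 9-bit value 000000000, as required for x + (-x)



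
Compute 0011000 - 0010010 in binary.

Method 1 - Direct subtraction (column by column from the right: bit − bit − borrow-in; if negative, add 2 and borrow 1 from the next column):
borrow: 0001100
        0011000
-       0010010
---------------
        0000110

Method 2 - Add two's complement:
Two's complement of 0010010: invert → 1101101, add 1 → 1101110
  0011000
+ 1101110
---------
 10000110  (end carry out of the top bit = 1)
Discarding the end carry: 0000110
Decimal check:
  0011000 = 16 + 8 = 24
  0010010 = 16 + 2 = 18
  24 - 18 = 6, and 0000110 = 4 + 2 = 6 ✓



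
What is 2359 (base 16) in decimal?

Expand by place value (powers of 16):
2359 = 2 × 16^3 + 3 × 16^2 + 5 × 16^1 + 9 × 16^0
= 2 × 4096 + 3 × 256 + 5 × 16 + 9 × 1
= 8192 + 768 + 80 + 9
= 9049



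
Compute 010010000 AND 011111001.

AND: 1 only when both bits are 1
  010010000
& 011111001
-----------
  010010000
Decimal: 144 & 249 = 144



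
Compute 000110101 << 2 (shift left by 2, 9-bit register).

Original: 000110101 (decimal 53)
Shift left by 2 positions
Append 2 zeros on the right
Result: 011010100 (decimal 212)
Equivalent: 53 << 2 = 53 × 2^2 = 212



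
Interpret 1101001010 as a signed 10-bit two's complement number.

Binary: 1101001010
Sign bit: 1 (negative)
Invert: 0010110101
Add 1:  0010110110
Magnitude: 0010110110 = 128 + 32 + 16 + 4 + 2 = 182
Value: -182



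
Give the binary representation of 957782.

Using repeated division by 2:
957782 ÷ 2 = 478891 remainder 0
478891 ÷ 2 = 239445 remainder 1
239445 ÷ 2 = 119722 remainder 1
119722 ÷ 2 = 59861 remainder 0
59861 ÷ 2 = 29930 remainder 1
29930 ÷ 2 = 14965 remainder 0
14965 ÷ 2 = 7482 remainder 1
7482 ÷ 2 = 3741 remainder 0
3741 ÷ 2 = 1870 remainder 1
1870 ÷ 2 = 935 remainder 0
935 ÷ 2 = 467 remainder 1
467 ÷ 2 = 233 remainder 1
233 ÷ 2 = 116 remainder 1
116 ÷ 2 = 58 remainder 0
58 ÷ 2 = 29 remainder 0
29 ÷ 2 = 14 remainder 1
14 ÷ 2 = 7 remainder 0
7 ÷ 2 = 3 remainder 1
3 ÷ 2 = 1 remainder 1
1 ÷ 2 = 0 remainder 1
Reading remainders bottom to top: 11101001110101010110



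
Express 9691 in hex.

Using repeated division by 16 (digits 10–15 are A–F):
9691 ÷ 16 = 605 remainder 11 (B)
605 ÷ 16 = 37 remainder 13 (D)
37 ÷ 16 = 2 remainder 5
2 ÷ 16 = 0 remainder 2
Reading remainders bottom to top: 25DB



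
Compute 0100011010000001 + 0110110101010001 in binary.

Add column by column from the right: bit + bit + carry-in; write the sum mod 2, carry 1 when the sum is 2 or 3.
carry:  1001100000000010
        0100011010000001
+       0110110101010001
------------------------
       01011001111010010
(the carry out of the leftmost column, 0, becomes the leading bit)
Decimal check:
  0100011010000001 = 16384 + 1024 + 512 + 128 + 1 = 18049
  0110110101010001 = 16384 + 8192 + 2048 + 1024 + 256 + 64 + 16 + 1 = 27985
  18049 + 27985 = 46034, and 01011001111010010 = 32768 + 8192 + 4096 + 512 + 256 + 128 + 64 + 16 + 2 = 46034 ✓



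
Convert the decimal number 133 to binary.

Using repeated division by 2:
133 ÷ 2 = 66 remainder 1
66 ÷ 2 = 33 remainder 0
33 ÷ 2 = 16 remainder 1
16 ÷ 2 = 8 remainder 0
8 ÷ 2 = 4 remainder 0
4 ÷ 2 = 2 remainder 0
2 ÷ 2 = 1 remainder 0
1 ÷ 2 = 0 remainder 1
Reading remainders bottom to top: 10000101



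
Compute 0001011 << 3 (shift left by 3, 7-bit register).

Original: 0001011 (decimal 11)
Shift left by 3 positions
Append 3 zeros on the right
Result: 1011000 (decimal 88)
Equivalent: 11 << 3 = 11 × 2^3 = 88



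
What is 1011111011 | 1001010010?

OR: 1 when either bit is 1
  1011111011
| 1001010010
------------
  1011111011
Decimal: 763 | 594 = 763



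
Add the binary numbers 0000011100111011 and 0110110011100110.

Add column by column from the right: bit + bit + carry-in; write the sum mod 2, carry 1 when the sum is 2 or 3.
carry:  0001111111111100
        0000011100111011
+       0110110011100110
------------------------
       00111010000100001
(the carry out of the leftmost column, 0, becomes the leading bit)
Decimal check:
  0000011100111011 = 1024 + 512 + 256 + 32 + 16 + 8 + 2 + 1 = 1851
  0110110011100110 = 16384 + 8192 + 2048 + 1024 + 128 + 64 + 32 + 4 + 2 = 27878
  1851 + 27878 = 29729, and 00111010000100001 = 16384 + 8192 + 4096 + 1024 + 32 + 1 = 29729 ✓



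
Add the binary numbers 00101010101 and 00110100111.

Add column by column from the right: bit + bit + carry-in; write the sum mod 2, carry 1 when the sum is 2 or 3.
carry:  01000001110
        00101010101
+       00110100111
-------------------
       001011111100
(the carry out of the leftmost column, 0, becomes the leading bit)
Decimal check:
  00101010101 = 256 + 64 + 16 + 4 + 1 = 341
  00110100111 = 256 + 128 + 32 + 4 + 2 + 1 = 423
  341 + 423 = 764, and 001011111100 = 512 + 128 + 64 + 32 + 16 + 8 + 4 = 764 ✓



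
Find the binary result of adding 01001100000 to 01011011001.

Add column by column from the right: bit + bit + carry-in; write the sum mod 2, carry 1 when the sum is 2 or 3.
carry:  10110000000
        01001100000
+       01011011001
-------------------
       010100111001
(the carry out of the leftmost column, 0, becomes the leading bit)
Decimal check:
  01001100000 = 512 + 64 + 32 = 608
  01011011001 = 512 + 128 + 64 + 16 + 8 + 1 = 729
  608 + 729 = 1337, and 010100111001 = 1024 + 256 + 32 + 16 + 8 + 1 = 1337 ✓



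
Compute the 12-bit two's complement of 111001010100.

Original (sign bit 1, negative): 111001010100
Step 1 - Invert all bits: 000110101011
Step 2 - Add 1: 000110101100
Verification: 111001010100 + 000110101100 = 1000000000000; discarding the end carry (carry out of the top bit) leaves the 12-bit value 000000000000, as required for x + (-x)



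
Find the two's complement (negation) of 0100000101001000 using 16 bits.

Original: 0100000101001000
Step 1 - Invert all bits: 1011111010110111
Step 2 - Add 1: 1011111010111000
Verification: 0100000101001000 + 1011111010111000 = 10000000000000000; discarding the end carry (carry out of the top bit) leaves the 16-bit value 0000000000000000, as required for x + (-x)



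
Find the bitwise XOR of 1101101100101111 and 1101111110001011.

XOR: 1 when bits differ
  1101101100101111
^ 1101111110001011
------------------
  0000010010100100
Decimal: 56111 ^ 57227 = 1188



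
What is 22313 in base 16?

Using repeated division by 16 (digits 10–15 are A–F):
22313 ÷ 16 = 1394 remainder 9
1394 ÷ 16 = 87 remainder 2
87 ÷ 16 = 5 remainder 7
5 ÷ 16 = 0 remainder 5
Reading remainders bottom to top: 5729



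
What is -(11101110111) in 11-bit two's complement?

Original (sign bit 1, negative): 11101110111
Step 1 - Invert all bits: 00010001000
Step 2 - Add 1: 00010001001
Verification: 11101110111 + 00010001001 = 100000000000; discarding the end carry (carry out of the top bit) leaves the 11-bit value 00000000000, as required for x + (-x)



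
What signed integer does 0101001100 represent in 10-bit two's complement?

Binary: 0101001100
Sign bit: 0 (non-negative)
Read directly as an unsigned value:
0101001100 = 256 + 64 + 8 + 4 = 332
Value: 332



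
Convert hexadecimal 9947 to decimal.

Expand by place value (powers of 16):
9947 = 9 × 16^3 + 9 × 16^2 + 4 × 16^1 + 7 × 16^0
= 9 × 4096 + 9 × 256 + 4 × 16 + 7 × 1
= 36864 + 2304 + 64 + 7
= 39239



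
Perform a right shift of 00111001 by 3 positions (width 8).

Original: 00111001 (decimal 57)
Shift right by 3 positions
Drop the 3 low bits; fill with zeros on the left
Result: 00000111 (decimal 7)
Equivalent: 57 >> 3 = 57 ÷ 2^3 = 7



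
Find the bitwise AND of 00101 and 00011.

AND: 1 only when both bits are 1
  00101
& 00011
-------
  00001
Decimal: 5 & 3 = 1



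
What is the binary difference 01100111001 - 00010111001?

Method 1 - Direct subtraction (column by column from the right: bit − bit − borrow-in; if negative, add 2 and borrow 1 from the next column):
borrow: 00100000000
        01100111001
-       00010111001
-------------------
        01010000000

Method 2 - Add two's complement:
Two's complement of 00010111001: invert → 11101000110, add 1 → 11101000111
  01100111001
+ 11101000111
-------------
 101010000000  (end carry out of the top bit = 1)
Discarding the end carry: 01010000000
Decimal check:
  01100111001 = 512 + 256 + 32 + 16 + 8 + 1 = 825
  00010111001 = 128 + 32 + 16 + 8 + 1 = 185
  825 - 185 = 640, and 01010000000 = 512 + 128 = 640 ✓



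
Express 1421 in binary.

Using repeated division by 2:
1421 ÷ 2 = 710 remainder 1
710 ÷ 2 = 355 remainder 0
355 ÷ 2 = 177 remainder 1
177 ÷ 2 = 88 remainder 1
88 ÷ 2 = 44 remainder 0
44 ÷ 2 = 22 remainder 0
22 ÷ 2 = 11 remainder 0
11 ÷ 2 = 5 remainder 1
5 ÷ 2 = 2 remainder 1
2 ÷ 2 = 1 remainder 0
1 ÷ 2 = 0 remainder 1
Reading remainders bottom to top: 10110001101



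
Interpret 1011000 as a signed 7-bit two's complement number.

Binary: 1011000
Sign bit: 1 (negative)
Invert: 0100111
Add 1:  0101000
Magnitude: 0101000 = 32 + 8 = 40
Value: -40



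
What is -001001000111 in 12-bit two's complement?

Original: 001001000111
Step 1 - Invert all bits: 110110111000
Step 2 - Add 1: 110110111001
Verification: 001001000111 + 110110111001 = 1000000000000; discarding the end carry (carry out of the top bit) leaves the 12-bit value 000000000000, as required for x + (-x)



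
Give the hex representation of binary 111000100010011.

Group into 4-bit nibbles from right:
  0111 = 7
  0001 = 1
  0001 = 1
  0011 = 3
Result: 7113

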